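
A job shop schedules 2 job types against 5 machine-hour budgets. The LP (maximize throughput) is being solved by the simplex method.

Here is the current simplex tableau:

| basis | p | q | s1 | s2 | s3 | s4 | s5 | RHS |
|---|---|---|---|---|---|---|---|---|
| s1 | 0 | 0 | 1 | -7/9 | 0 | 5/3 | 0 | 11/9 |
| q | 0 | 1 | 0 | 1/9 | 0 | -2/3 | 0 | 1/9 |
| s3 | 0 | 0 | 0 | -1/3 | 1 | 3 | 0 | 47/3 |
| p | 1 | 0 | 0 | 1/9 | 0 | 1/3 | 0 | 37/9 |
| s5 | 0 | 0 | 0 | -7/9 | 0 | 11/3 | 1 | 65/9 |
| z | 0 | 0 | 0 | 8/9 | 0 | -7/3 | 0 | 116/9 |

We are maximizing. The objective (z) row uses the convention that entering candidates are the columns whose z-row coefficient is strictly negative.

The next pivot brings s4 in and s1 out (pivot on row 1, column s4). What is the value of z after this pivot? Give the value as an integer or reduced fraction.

Minimum ratio for s4: (11/9)/(5/3) = 11/15.
z changes by −(z-row coeff of s4)·ratio = −(-7/3)·(11/15) = 77/45.
New z = 116/9 + (77/45) = 73/5.

73/5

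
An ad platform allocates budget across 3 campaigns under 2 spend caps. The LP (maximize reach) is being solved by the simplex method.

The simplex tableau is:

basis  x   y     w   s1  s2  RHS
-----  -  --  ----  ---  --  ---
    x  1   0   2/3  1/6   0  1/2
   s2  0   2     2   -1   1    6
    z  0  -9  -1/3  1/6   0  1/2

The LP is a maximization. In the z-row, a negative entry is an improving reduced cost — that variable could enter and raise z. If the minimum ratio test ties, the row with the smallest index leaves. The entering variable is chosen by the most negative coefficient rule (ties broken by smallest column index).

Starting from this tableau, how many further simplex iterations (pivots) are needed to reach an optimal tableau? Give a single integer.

pivot: y in, s2 out → z = 55/2
pivot: s1 in, x out → z = 81/2
No improving column remains; optimal.

2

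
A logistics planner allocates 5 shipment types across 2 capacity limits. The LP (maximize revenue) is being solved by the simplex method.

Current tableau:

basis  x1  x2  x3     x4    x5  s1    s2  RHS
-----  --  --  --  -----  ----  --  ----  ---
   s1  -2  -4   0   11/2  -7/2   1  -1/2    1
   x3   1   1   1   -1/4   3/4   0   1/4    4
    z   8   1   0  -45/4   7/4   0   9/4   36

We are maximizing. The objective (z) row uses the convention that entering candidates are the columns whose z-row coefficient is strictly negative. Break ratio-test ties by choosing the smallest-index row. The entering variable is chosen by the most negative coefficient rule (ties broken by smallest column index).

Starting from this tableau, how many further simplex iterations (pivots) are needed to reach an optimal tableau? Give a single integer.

pivot: x4 in, s1 out → z = 837/22
pivot: x2 in, x3 out → z = 662/9
pivot: x5 in, x2 out → z = 976/13
No improving column remains; optimal.

3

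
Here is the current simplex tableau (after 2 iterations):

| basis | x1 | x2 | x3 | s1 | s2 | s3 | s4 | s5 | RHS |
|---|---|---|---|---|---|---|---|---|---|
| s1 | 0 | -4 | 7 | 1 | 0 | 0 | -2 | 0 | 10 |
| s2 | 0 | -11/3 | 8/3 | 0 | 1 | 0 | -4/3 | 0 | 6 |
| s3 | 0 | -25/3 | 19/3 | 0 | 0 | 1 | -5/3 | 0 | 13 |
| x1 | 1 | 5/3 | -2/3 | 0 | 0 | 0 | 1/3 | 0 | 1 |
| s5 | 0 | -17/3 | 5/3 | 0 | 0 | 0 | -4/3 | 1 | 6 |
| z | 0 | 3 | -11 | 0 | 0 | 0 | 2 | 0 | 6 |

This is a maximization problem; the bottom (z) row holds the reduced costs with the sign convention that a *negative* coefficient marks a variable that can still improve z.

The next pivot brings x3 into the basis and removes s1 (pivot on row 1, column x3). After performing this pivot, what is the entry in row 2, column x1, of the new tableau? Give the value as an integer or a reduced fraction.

Pivot element is row 1, column x3: 7.
Normalize row 1: new (row 1, x1) = 0/7 = 0.
row 2 ← row 2 − (8/3)·(new row 1): 0 − (8/3)·0 = 0.

0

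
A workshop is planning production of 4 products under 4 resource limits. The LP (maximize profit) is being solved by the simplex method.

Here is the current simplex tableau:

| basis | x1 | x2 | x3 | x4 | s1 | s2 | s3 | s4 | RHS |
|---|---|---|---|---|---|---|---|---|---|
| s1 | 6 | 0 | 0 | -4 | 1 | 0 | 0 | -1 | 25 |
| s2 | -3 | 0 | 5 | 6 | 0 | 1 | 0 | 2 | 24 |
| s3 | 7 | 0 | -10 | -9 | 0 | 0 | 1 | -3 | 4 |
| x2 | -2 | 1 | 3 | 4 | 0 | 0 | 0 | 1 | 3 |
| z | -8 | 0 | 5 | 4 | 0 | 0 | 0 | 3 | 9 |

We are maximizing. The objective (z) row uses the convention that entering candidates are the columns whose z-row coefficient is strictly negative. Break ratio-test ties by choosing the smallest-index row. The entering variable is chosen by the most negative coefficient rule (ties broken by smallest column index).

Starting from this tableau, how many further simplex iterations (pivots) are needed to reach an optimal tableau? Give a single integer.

3

pivot: x1 in, s3 out → z = 95/7
pivot: x3 in, s1 out → z = 119/4
pivot: x4 in, x2 out → z = 1617/41
No improving column remains; optimal.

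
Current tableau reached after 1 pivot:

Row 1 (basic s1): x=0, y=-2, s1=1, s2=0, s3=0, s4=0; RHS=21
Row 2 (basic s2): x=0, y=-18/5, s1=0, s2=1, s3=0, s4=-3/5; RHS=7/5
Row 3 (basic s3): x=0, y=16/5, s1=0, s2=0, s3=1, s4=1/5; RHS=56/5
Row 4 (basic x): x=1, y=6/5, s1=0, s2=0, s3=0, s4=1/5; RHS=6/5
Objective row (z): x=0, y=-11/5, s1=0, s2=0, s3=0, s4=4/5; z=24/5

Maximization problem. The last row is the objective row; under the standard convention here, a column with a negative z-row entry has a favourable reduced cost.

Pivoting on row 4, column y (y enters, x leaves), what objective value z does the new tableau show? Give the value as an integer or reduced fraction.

Minimum ratio for y: (6/5)/(6/5) = 1.
z changes by −(z-row coeff of y)·ratio = −(-11/5)·1 = 11/5.
New z = 24/5 + (11/5) = 7.

7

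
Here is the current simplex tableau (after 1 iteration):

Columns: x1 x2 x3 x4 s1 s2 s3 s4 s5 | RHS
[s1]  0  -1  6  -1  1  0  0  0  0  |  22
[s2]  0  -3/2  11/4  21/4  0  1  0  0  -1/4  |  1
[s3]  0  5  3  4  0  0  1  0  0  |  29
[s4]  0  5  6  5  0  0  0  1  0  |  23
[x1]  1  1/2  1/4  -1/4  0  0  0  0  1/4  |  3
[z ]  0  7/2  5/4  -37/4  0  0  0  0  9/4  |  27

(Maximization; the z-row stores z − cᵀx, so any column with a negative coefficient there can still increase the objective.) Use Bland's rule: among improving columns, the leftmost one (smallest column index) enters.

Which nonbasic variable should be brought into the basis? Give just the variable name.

x4

Objective-row coefficients: x1: 0, x2: 7/2, x3: 5/4, x4: -37/4, s1: 0, s2: 0, s3: 0, s4: 0, s5: 9/4.
Improving columns: x4. Bland's rule picks the smallest column index → x4.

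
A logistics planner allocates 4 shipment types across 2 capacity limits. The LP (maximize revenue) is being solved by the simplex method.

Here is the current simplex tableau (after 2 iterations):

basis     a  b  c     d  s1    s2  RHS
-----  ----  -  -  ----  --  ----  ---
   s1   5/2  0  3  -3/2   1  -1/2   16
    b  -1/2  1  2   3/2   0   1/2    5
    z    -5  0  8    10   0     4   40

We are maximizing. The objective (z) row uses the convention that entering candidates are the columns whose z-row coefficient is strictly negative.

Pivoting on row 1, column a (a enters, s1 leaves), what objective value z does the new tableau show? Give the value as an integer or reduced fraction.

72

Minimum ratio for a: 16/(5/2) = 32/5.
z changes by −(z-row coeff of a)·ratio = −(-5)·(32/5) = 32.
New z = 40 + 32 = 72.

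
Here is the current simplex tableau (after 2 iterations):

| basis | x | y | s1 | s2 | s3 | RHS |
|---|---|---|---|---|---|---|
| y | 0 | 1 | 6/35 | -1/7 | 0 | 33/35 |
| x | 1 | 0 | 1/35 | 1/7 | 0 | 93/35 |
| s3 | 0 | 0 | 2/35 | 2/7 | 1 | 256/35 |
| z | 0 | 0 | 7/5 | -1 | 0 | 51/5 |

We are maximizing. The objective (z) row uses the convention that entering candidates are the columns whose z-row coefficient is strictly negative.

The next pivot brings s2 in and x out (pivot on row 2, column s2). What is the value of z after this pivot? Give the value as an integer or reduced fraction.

Minimum ratio for s2: (93/35)/(1/7) = 93/5.
z changes by −(z-row coeff of s2)·ratio = −(-1)·(93/5) = 93/5.
New z = 51/5 + (93/5) = 144/5.

144/5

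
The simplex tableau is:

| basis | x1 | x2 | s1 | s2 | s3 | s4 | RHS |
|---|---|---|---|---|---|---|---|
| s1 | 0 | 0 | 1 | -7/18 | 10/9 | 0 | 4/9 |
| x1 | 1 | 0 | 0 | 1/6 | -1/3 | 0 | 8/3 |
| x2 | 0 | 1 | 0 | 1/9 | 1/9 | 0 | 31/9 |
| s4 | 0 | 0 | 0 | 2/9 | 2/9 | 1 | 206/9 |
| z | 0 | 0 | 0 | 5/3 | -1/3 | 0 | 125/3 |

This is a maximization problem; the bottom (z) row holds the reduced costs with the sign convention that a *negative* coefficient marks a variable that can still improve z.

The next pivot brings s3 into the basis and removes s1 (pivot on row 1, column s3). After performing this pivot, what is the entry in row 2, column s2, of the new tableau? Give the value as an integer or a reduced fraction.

1/20

Pivot element is row 1, column s3: 10/9.
Normalize row 1: new (row 1, s2) = (-7/18)/(10/9) = -7/20.
row 2 ← row 2 − (-1/3)·(new row 1): 1/6 − (-1/3)·(-7/20) = 1/20.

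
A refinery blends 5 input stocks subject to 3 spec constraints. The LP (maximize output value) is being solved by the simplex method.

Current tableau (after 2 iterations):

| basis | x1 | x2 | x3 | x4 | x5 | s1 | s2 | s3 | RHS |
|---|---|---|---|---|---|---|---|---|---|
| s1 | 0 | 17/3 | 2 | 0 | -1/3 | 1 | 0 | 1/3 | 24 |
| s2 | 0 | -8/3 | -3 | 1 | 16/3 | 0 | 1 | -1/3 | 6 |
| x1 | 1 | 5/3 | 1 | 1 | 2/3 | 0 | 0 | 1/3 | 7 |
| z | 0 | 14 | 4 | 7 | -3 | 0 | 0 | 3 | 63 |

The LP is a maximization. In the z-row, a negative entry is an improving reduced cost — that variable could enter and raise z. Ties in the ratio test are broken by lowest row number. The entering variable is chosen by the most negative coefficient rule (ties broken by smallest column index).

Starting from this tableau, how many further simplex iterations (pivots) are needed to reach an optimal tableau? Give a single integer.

1

pivot: x5 in, s2 out → z = 531/8
No improving column remains; optimal.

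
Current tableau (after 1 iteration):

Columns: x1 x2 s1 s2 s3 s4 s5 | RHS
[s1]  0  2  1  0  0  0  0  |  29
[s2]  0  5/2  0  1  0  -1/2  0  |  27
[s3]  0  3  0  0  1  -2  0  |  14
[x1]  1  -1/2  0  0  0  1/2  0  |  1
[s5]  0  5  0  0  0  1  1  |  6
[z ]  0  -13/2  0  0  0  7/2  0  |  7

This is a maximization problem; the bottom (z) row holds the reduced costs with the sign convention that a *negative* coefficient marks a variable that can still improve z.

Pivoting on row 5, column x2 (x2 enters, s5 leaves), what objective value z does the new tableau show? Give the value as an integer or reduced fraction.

Minimum ratio for x2: 6/5 = 6/5.
z changes by −(z-row coeff of x2)·ratio = −(-13/2)·(6/5) = 39/5.
New z = 7 + (39/5) = 74/5.

74/5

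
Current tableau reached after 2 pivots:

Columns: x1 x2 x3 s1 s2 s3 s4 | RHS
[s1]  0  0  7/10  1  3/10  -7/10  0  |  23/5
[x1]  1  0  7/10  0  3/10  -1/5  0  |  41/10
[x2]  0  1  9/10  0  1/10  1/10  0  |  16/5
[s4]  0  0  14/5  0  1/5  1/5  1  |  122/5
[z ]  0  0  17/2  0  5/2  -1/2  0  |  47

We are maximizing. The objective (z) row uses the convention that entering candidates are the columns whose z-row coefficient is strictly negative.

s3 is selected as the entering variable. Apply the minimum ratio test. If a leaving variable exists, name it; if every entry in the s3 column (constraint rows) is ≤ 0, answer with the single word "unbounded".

Ratios: row 1 (s1): entry -7/10 ≤ 0, skip; row 2 (x1): entry -1/5 ≤ 0, skip; row 3 (x2): (16/5)/(1/10) = 32; row 4 (s4): (122/5)/(1/5) = 122.
Minimum ratio is in the x2 row, so x2 leaves.

x2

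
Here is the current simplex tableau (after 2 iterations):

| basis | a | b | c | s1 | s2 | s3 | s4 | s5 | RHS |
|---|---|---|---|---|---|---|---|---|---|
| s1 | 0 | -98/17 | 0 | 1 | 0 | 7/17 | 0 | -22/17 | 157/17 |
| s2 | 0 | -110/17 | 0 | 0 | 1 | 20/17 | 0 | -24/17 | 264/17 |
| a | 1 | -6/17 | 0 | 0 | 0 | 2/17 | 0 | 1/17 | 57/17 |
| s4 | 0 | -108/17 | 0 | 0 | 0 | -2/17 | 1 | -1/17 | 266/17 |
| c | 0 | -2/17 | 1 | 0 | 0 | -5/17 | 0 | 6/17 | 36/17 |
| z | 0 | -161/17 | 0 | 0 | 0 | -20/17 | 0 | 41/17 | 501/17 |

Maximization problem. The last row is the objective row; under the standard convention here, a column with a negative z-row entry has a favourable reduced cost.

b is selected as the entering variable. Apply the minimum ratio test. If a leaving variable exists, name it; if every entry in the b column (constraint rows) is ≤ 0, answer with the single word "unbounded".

b-column entries: row 1: -98/17, row 2: -110/17, row 3: -6/17, row 4: -108/17, row 5: -2/17. All ≤ 0, so b can increase without bound; the LP is unbounded in this direction.

unbounded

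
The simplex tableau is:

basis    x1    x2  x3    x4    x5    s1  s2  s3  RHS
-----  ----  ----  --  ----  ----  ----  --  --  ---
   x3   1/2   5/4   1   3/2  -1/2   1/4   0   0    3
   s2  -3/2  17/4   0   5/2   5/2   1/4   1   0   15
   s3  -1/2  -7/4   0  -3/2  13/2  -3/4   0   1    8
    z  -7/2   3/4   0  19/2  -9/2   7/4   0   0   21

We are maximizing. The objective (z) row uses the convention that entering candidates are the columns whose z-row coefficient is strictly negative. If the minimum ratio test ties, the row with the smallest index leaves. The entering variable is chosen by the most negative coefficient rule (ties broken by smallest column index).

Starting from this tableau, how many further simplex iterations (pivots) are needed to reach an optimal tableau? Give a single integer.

2

pivot: x5 in, s3 out → z = 345/13
pivot: x1 in, x3 out → z = 170/3
No improving column remains; optimal.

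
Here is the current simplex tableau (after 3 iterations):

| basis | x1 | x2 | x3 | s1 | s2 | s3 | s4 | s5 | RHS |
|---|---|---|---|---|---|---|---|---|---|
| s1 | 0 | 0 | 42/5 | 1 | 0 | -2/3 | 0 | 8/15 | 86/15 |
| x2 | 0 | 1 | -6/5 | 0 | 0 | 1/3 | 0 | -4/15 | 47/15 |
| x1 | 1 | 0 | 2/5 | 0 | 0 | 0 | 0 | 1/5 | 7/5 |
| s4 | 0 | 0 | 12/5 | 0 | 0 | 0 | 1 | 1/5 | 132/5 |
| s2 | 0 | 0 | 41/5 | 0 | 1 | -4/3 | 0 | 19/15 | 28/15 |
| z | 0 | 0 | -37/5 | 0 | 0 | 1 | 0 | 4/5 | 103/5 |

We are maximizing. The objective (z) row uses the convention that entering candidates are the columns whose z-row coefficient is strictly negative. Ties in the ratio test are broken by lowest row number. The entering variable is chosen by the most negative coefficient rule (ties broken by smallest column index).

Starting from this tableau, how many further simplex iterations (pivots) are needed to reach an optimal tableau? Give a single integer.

pivot: x3 in, s2 out → z = 2741/123
pivot: s3 in, s1 out → z = 1006/43
No improving column remains; optimal.

2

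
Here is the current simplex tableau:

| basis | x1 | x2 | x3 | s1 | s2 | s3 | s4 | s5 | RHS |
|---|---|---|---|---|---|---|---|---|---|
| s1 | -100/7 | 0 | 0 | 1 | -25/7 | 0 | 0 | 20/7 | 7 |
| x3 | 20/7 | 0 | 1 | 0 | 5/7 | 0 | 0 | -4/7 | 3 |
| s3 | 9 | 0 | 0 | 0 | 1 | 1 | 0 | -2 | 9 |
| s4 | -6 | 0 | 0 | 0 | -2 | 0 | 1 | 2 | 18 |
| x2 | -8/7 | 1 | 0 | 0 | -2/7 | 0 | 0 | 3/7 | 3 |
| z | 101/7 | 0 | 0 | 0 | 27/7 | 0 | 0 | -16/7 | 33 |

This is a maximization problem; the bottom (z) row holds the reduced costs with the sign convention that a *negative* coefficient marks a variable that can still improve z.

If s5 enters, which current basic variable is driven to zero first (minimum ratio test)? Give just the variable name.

s1

Ratios: row 1 (s1): 7/(20/7) = 49/20; row 2 (x3): entry -4/7 ≤ 0, skip; row 3 (s3): entry -2 ≤ 0, skip; row 4 (s4): 18/2 = 9; row 5 (x2): 3/(3/7) = 7.
Minimum ratio 49/20 is in the s1 row, so s1 leaves.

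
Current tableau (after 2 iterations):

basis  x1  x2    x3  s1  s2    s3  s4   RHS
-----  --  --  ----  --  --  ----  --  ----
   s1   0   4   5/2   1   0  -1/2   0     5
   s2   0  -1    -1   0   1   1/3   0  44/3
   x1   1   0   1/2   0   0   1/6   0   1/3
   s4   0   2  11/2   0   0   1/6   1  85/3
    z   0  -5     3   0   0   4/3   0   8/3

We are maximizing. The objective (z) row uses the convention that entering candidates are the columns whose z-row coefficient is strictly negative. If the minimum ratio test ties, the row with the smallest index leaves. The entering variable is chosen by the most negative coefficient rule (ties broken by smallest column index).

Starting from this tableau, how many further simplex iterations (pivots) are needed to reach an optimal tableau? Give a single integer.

pivot: x2 in, s1 out → z = 107/12
No improving column remains; optimal.

1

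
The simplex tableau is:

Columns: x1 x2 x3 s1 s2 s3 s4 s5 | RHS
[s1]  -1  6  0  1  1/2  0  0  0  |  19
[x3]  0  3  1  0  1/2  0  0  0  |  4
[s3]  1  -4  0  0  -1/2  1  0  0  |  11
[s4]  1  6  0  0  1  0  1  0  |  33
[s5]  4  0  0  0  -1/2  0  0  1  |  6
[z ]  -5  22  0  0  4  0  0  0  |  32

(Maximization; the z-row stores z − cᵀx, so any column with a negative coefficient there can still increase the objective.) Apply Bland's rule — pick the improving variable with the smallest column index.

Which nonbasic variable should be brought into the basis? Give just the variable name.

x1

Objective-row coefficients: x1: -5, x2: 22, x3: 0, s1: 0, s2: 4, s3: 0, s4: 0, s5: 0.
Improving columns: x1. Bland's rule picks the smallest column index → x1.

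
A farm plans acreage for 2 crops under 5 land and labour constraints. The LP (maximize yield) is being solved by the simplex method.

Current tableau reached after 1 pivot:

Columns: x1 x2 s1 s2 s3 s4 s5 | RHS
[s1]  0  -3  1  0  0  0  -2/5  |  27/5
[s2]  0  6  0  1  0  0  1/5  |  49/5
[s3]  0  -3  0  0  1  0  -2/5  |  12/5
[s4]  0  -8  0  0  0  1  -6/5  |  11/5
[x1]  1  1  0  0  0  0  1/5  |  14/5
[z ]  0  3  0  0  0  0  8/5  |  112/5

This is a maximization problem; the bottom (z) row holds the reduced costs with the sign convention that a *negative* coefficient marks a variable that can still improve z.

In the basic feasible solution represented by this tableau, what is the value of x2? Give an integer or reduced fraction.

x2 is nonbasic (not in the basis column), so its value in the current BFS is 0.

0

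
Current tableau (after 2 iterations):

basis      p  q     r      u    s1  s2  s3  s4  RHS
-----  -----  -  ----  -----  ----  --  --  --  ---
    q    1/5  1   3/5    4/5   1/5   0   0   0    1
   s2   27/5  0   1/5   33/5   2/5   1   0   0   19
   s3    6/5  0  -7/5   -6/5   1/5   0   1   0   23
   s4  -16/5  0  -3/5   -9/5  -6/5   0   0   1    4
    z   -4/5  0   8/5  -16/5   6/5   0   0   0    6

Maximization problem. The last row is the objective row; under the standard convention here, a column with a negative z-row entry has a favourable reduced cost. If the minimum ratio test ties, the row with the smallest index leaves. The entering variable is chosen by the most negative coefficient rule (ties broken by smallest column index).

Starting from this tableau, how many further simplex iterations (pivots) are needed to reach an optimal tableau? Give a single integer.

pivot: u in, q out → z = 10
No improving column remains; optimal.

1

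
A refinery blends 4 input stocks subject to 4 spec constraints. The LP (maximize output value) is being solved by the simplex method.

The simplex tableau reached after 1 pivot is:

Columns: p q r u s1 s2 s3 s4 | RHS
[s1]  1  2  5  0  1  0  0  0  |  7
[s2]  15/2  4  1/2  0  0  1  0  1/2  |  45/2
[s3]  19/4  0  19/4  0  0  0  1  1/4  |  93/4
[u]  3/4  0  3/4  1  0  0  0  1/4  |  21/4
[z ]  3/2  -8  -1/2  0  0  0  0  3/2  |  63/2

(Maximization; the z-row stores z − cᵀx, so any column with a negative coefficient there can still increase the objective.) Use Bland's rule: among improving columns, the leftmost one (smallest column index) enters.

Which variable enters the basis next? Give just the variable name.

Objective-row coefficients: p: 3/2, q: -8, r: -1/2, u: 0, s1: 0, s2: 0, s3: 0, s4: 3/2.
Improving columns: q, r. Bland's rule picks the smallest column index → q.

q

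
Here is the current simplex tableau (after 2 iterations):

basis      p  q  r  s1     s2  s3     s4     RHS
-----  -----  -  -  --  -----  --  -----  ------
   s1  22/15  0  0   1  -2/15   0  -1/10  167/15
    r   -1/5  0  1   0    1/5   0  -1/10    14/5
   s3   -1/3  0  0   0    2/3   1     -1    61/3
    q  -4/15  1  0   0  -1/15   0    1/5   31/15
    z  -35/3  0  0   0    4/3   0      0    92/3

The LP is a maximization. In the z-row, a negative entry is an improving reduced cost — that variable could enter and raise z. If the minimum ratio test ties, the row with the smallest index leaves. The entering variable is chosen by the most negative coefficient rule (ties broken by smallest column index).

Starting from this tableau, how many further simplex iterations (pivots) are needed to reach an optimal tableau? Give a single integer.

3

pivot: p in, s1 out → z = 2623/22
pivot: s4 in, q out → z = 1097/8
pivot: s2 in, r out → z = 144
No improving column remains; optimal.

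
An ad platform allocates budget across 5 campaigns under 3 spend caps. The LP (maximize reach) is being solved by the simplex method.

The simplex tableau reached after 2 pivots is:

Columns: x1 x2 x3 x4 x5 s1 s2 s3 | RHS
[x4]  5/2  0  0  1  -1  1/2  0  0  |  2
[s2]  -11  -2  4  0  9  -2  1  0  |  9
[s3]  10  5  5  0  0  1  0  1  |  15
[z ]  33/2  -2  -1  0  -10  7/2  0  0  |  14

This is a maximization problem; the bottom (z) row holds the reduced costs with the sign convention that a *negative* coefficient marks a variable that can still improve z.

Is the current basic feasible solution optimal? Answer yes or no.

Column x2 has objective-row coefficient -2, which is negative; an improving pivot exists, so not yet optimal.

no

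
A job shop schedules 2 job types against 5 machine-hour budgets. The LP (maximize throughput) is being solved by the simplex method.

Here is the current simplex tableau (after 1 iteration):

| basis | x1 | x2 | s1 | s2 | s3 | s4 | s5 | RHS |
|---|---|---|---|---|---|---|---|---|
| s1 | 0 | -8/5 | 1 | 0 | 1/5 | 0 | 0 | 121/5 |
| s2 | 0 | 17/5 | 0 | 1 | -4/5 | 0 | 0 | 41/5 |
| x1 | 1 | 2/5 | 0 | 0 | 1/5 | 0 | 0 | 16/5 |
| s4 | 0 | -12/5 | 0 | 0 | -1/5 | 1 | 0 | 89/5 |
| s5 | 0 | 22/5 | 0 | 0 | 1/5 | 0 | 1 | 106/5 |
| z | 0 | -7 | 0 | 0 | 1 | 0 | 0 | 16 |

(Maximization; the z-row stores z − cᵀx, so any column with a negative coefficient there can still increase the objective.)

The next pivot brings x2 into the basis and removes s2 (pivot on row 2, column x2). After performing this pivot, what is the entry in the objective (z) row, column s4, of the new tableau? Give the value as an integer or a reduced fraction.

Pivot element is row 2, column x2: 17/5.
Normalize row 2: new (row 2, s4) = 0/(17/5) = 0.
z-row ← z-row − (-7)·(new row 2): 0 − (-7)·0 = 0.

0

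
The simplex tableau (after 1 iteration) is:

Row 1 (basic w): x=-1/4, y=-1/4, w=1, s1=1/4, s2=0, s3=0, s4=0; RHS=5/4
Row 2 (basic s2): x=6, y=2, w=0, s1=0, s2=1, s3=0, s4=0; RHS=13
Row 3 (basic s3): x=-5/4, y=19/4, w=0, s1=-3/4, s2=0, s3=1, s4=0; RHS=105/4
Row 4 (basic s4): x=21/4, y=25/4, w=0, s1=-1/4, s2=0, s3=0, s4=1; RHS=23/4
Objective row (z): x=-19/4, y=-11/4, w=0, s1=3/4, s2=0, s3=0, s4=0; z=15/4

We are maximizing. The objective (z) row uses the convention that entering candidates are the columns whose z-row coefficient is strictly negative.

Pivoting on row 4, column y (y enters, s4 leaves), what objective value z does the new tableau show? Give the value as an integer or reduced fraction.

157/25

Minimum ratio for y: (23/4)/(25/4) = 23/25.
z changes by −(z-row coeff of y)·ratio = −(-11/4)·(23/25) = 253/100.
New z = 15/4 + (253/100) = 157/25.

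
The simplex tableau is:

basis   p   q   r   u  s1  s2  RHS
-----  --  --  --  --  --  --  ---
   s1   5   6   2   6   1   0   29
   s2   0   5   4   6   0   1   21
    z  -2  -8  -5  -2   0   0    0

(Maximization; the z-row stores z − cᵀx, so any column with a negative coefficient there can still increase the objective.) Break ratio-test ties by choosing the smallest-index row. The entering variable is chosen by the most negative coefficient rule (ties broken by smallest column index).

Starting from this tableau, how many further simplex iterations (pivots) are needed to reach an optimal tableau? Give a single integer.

pivot: q in, s2 out → z = 168/5
pivot: p in, s1 out → z = 878/25
No improving column remains; optimal.

2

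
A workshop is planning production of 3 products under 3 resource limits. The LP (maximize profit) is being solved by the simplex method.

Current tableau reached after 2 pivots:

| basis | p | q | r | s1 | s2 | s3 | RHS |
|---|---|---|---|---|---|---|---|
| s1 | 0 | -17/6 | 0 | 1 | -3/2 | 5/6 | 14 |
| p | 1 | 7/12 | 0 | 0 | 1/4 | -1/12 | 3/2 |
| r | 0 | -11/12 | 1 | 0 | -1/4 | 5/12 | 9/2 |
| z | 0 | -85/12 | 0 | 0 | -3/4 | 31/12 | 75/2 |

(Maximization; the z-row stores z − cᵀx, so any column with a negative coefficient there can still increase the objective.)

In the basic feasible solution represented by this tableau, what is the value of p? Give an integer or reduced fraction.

3/2

p is basic (row 2); its value is the RHS of that row: 3/2.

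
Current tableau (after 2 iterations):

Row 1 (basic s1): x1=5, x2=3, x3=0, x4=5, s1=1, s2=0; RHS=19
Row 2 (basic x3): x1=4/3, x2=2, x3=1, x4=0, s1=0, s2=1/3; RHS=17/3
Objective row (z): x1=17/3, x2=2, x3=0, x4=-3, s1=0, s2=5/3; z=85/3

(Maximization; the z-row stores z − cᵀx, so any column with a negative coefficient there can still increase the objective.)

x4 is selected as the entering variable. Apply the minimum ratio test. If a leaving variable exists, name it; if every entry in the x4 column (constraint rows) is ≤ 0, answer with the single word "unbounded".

s1

Ratios: row 1 (s1): 19/5 = 19/5; row 2 (x3): entry 0 ≤ 0, skip.
Minimum ratio is in the s1 row, so s1 leaves.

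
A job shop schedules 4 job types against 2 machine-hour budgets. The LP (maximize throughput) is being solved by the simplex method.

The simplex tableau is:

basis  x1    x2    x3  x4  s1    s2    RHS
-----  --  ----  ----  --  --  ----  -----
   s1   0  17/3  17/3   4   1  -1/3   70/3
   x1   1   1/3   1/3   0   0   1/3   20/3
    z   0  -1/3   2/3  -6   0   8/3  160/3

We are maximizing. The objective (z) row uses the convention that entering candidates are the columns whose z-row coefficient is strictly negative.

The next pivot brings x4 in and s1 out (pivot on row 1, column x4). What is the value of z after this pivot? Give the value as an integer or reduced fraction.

Minimum ratio for x4: (70/3)/4 = 35/6.
z changes by −(z-row coeff of x4)·ratio = −(-6)·(35/6) = 35.
New z = 160/3 + 35 = 265/3.

265/3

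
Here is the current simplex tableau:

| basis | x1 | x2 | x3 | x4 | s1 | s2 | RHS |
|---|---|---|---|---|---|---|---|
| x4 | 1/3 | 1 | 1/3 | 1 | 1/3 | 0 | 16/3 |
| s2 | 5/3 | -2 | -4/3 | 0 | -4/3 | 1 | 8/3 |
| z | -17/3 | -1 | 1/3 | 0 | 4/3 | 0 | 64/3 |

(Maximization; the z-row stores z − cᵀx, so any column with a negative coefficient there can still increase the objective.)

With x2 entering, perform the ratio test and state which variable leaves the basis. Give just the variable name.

Ratios: row 1 (x4): (16/3)/1 = 16/3; row 2 (s2): entry -2 ≤ 0, skip.
Minimum ratio 16/3 is in the x4 row, so x4 leaves.

x4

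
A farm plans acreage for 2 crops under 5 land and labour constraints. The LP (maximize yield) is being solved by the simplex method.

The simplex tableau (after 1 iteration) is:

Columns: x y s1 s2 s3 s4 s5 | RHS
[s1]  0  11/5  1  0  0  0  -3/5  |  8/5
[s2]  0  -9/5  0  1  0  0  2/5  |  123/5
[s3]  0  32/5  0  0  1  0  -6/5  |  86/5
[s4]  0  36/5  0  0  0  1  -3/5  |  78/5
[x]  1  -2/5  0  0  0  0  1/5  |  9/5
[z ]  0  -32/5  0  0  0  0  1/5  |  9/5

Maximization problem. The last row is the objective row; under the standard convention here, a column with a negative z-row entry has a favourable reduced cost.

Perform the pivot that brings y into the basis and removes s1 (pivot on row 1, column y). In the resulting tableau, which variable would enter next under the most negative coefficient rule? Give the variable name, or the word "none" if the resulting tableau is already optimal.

s5

Pivot element 11/5. New z-row = old z-row − (-32/5)·(row 1/(11/5)).
Updated z-row coefficients: x: 0, y: 0, s1: 32/11, s2: 0, s3: 0, s4: 0, s5: -17/11.
The most negative is -17/11 in column s5, so s5 would enter next.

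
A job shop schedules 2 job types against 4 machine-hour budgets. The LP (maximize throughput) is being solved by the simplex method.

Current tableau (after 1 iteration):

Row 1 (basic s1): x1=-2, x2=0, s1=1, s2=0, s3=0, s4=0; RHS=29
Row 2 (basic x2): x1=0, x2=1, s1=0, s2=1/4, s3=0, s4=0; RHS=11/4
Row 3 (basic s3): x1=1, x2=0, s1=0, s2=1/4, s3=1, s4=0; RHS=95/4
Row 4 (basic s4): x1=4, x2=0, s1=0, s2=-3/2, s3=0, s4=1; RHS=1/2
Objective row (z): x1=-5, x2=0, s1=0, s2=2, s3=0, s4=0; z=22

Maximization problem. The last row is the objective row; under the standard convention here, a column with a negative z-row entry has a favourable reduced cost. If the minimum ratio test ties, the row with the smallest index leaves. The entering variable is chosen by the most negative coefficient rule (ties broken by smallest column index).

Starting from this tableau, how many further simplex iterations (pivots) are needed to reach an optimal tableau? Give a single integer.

1

pivot: x1 in, s4 out → z = 181/8
No improving column remains; optimal.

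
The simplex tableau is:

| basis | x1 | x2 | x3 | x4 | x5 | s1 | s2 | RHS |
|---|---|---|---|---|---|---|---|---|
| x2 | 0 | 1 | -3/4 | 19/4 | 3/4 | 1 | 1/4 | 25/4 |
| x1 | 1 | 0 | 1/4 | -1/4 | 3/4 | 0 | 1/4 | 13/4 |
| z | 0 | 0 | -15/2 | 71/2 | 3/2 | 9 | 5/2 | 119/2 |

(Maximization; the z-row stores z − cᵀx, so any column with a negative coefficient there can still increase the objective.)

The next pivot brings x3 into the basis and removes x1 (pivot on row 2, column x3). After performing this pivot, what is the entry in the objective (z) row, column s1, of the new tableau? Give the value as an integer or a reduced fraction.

9

Pivot element is row 2, column x3: 1/4.
Normalize row 2: new (row 2, s1) = 0/(1/4) = 0.
z-row ← z-row − (-15/2)·(new row 2): 9 − (-15/2)·0 = 9.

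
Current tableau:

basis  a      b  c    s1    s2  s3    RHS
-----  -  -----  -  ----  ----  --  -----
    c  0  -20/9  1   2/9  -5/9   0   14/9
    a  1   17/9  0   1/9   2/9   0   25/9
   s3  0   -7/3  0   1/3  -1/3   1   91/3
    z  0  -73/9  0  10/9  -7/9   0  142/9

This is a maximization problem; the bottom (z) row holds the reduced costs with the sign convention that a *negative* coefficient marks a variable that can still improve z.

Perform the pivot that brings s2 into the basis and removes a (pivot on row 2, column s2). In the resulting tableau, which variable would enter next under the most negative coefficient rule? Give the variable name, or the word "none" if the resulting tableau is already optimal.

Pivot element 2/9. New z-row = old z-row − (-7/9)·(row 2/(2/9)).
Updated z-row coefficients: a: 7/2, b: -3/2, c: 0, s1: 3/2, s2: 0, s3: 0.
The most negative is -3/2 in column b, so b would enter next.

b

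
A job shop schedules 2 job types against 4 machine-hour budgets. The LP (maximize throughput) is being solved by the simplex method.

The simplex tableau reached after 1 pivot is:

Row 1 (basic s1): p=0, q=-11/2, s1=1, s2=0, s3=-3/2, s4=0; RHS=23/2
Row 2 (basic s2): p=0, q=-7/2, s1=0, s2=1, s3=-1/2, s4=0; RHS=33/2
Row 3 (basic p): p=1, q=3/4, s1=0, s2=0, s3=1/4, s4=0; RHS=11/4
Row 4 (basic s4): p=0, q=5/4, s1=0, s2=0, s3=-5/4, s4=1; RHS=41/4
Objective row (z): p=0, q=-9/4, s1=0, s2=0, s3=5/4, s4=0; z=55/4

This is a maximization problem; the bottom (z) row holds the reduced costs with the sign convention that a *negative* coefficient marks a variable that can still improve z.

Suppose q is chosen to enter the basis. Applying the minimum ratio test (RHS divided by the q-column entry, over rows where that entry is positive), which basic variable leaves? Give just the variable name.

p

Ratios: row 1 (s1): entry -11/2 ≤ 0, skip; row 2 (s2): entry -7/2 ≤ 0, skip; row 3 (p): (11/4)/(3/4) = 11/3; row 4 (s4): (41/4)/(5/4) = 41/5.
Minimum ratio 11/3 is in the p row, so p leaves.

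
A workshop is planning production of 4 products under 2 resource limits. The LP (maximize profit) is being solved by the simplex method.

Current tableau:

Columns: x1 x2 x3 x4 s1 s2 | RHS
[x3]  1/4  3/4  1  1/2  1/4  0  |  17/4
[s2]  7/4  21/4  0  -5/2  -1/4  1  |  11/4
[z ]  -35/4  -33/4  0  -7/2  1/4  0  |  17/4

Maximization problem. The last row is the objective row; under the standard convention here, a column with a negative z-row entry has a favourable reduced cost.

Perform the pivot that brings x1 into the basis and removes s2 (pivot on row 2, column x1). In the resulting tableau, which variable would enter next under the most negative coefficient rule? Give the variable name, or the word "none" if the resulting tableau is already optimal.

Pivot element 7/4. New z-row = old z-row − (-35/4)·(row 2/(7/4)).
Updated z-row coefficients: x1: 0, x2: 18, x3: 0, x4: -16, s1: -1, s2: 5.
The most negative is -16 in column x4, so x4 would enter next.

x4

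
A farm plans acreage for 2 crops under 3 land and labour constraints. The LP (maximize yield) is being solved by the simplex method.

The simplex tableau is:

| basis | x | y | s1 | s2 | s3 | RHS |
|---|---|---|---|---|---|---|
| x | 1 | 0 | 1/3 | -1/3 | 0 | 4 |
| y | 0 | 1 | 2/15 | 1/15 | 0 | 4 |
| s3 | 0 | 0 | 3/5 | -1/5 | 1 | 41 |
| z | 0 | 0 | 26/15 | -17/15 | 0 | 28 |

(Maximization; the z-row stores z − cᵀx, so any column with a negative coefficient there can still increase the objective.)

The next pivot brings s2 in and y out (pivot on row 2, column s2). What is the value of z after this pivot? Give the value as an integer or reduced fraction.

96

Minimum ratio for s2: 4/(1/15) = 60.
z changes by −(z-row coeff of s2)·ratio = −(-17/15)·60 = 68.
New z = 28 + 68 = 96.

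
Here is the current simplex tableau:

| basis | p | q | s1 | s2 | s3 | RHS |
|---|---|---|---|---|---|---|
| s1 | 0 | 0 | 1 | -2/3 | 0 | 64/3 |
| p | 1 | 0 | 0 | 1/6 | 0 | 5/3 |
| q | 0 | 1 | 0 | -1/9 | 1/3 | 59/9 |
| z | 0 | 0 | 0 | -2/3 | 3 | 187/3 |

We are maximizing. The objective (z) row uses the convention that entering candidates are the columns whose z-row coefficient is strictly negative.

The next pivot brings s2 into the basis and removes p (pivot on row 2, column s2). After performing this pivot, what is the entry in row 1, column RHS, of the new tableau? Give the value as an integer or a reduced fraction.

28

Pivot element is row 2, column s2: 1/6.
Normalize row 2: new (row 2, RHS) = (5/3)/(1/6) = 10.
row 1 ← row 1 − (-2/3)·(new row 2): 64/3 − (-2/3)·10 = 28.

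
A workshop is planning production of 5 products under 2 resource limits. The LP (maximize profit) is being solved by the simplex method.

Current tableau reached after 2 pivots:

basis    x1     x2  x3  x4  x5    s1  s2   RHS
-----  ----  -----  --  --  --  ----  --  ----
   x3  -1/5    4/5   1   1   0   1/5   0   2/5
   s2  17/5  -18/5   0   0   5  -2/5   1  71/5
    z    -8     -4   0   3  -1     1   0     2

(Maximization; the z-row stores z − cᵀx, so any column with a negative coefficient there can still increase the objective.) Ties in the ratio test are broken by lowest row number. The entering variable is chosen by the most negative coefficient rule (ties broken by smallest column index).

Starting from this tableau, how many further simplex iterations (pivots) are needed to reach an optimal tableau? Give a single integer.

pivot: x1 in, s2 out → z = 602/17
pivot: x2 in, x3 out → z = 308/5
No improving column remains; optimal.

2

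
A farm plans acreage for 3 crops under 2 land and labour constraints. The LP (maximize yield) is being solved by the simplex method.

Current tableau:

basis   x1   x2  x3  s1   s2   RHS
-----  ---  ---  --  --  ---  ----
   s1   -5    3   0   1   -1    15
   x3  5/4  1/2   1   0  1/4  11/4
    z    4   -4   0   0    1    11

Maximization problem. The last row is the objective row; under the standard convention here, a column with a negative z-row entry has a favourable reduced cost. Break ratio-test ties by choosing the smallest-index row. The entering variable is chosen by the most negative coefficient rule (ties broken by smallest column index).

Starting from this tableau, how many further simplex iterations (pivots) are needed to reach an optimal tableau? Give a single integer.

pivot: x2 in, s1 out → z = 31
pivot: x1 in, x3 out → z = 783/25
No improving column remains; optimal.

2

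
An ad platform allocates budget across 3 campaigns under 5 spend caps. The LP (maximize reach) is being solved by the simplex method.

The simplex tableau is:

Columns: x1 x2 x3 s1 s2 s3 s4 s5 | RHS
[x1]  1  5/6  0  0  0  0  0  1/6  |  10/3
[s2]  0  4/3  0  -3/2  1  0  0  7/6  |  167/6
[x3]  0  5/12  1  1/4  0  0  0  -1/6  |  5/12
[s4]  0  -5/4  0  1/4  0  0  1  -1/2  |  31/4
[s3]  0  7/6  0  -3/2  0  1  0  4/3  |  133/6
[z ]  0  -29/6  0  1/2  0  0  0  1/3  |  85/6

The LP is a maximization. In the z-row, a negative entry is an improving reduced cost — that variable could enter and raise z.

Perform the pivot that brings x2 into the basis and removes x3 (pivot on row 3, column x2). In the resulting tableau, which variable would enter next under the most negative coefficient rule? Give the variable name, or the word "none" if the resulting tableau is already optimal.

Pivot element 5/12. New z-row = old z-row − (-29/6)·(row 3/(5/12)).
Updated z-row coefficients: x1: 0, x2: 0, x3: 58/5, s1: 17/5, s2: 0, s3: 0, s4: 0, s5: -8/5.
The most negative is -8/5 in column s5, so s5 would enter next.

s5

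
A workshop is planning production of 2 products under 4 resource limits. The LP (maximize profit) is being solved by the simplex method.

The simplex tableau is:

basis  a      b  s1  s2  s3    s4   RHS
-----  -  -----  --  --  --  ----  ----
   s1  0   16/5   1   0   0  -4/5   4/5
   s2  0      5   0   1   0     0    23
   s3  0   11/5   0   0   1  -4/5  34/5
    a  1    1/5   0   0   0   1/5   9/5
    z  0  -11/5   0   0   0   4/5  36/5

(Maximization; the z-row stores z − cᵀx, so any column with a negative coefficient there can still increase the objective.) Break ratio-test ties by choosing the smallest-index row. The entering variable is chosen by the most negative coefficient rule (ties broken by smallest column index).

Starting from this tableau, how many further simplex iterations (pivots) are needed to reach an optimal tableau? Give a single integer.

pivot: b in, s1 out → z = 31/4
No improving column remains; optimal.

1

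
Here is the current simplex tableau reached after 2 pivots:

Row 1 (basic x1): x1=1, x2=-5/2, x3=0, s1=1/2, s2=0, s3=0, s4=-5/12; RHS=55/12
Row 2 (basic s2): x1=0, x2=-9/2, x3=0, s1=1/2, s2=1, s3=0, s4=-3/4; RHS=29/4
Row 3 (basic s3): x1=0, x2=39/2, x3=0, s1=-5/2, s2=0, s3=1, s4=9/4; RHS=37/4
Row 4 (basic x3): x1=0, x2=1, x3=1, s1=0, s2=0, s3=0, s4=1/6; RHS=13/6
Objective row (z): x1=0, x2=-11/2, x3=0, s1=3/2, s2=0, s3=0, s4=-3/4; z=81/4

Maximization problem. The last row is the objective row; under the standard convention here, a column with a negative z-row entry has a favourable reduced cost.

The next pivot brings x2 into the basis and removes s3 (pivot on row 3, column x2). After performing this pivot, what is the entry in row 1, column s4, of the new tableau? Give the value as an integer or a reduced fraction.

Pivot element is row 3, column x2: 39/2.
Normalize row 3: new (row 3, s4) = (9/4)/(39/2) = 3/26.
row 1 ← row 1 − (-5/2)·(new row 3): -5/12 − (-5/2)·(3/26) = -5/39.

-5/39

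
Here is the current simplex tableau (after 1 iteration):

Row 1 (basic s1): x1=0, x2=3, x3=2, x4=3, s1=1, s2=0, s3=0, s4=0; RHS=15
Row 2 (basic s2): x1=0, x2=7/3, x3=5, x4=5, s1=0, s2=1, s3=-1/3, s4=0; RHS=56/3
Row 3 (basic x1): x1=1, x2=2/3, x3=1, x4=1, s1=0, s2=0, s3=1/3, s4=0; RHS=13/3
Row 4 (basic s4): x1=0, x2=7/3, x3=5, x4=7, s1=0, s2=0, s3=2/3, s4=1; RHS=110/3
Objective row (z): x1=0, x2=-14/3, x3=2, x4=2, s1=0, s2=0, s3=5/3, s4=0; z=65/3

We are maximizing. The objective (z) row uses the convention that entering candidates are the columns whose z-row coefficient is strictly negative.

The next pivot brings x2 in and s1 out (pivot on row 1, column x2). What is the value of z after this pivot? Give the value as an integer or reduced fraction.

Minimum ratio for x2: 15/3 = 5.
z changes by −(z-row coeff of x2)·ratio = −(-14/3)·5 = 70/3.
New z = 65/3 + (70/3) = 45.

45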